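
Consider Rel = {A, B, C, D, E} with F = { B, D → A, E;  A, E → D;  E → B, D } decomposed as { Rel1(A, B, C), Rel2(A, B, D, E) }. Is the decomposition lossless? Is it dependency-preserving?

lossy but dependency-preserving

Lossless test: (A, B)⁺ = {A, B}, which is a superkey of neither fragment — lossy.
Dependency preservation: every FD's attributes lie within a single fragment, so each can be enforced locally — preserved.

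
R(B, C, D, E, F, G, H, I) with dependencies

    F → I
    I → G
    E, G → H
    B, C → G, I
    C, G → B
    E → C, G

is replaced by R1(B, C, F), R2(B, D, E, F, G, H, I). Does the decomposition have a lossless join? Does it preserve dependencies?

lossy and not dependency-preserving

Lossless test: (B, F)⁺ = {B, F, G, I}, which is a superkey of neither fragment — lossy.
Dependency preservation: the restricted closure of {B, C} across the fragments never reaches {G, I}, so B, C → G, I cannot be enforced without a join — not preserved.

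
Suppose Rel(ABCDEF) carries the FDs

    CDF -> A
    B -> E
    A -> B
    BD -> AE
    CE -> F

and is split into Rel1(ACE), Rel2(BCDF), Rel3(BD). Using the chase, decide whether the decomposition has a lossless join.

No

Chase test. Columns are ABCDEF; row i has aⱼ where attribute j ∈ Reli, else bᵢⱼ.
Initial tableau (one row per fragment):
  row 1: a1 b12 a3 b14 a5 b16
  row 2: b21 a2 a3 a4 b25 a6
  row 3: b31 a2 b33 a4 b35 b36
Rows 2 and 3 agree on B; apply B→E and equate their E entries.
Rows 2 and 3 agree on BD; apply BD→AE and equate their AE entries.
No row becomes fully distinguished — the join is lossy.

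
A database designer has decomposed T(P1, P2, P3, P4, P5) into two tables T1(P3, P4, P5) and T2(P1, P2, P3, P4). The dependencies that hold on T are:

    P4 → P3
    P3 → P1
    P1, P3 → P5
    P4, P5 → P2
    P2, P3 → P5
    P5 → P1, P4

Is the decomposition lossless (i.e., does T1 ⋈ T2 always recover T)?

Common attributes: T1 ∩ T2 = {P3, P4}.
Closure of {P3, P4}: P3 → P1 applies, adding P1; P1, P3 → P5 applies, adding P5; P4, P5 → P2 applies, adding P2. So (P3, P4)⁺ = {P1, P2, P3, P4, P5}.
This closure contains every attribute of T1, so T1 ∩ T2 → T1. The join is lossless.

Yes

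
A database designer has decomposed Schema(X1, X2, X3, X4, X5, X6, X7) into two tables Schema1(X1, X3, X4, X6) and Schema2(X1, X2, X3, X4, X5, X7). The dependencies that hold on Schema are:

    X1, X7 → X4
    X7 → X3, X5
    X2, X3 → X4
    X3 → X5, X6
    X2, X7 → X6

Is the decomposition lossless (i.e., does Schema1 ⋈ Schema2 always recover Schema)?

Common attributes: Schema1 ∩ Schema2 = {X1, X3, X4}.
Closure of {X1, X3, X4}: X3 → X5, X6 applies, adding X5, X6. So (X1, X3, X4)⁺ = {X1, X3, X4, X5, X6}.
This closure contains every attribute of Schema1, so Schema1 ∩ Schema2 → Schema1. The join is lossless.

Yes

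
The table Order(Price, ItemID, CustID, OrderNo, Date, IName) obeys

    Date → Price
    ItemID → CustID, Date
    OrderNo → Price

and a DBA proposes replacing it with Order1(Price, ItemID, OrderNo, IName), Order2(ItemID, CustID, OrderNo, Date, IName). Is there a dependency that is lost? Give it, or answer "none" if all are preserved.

Date → Price

Check Date → Price: no single fragment contains all of {Price, Date}, and the restricted closure of {Date} across the fragments never reaches {Price}.
ItemID → CustID, Date is preserved.
OrderNo → Price is preserved.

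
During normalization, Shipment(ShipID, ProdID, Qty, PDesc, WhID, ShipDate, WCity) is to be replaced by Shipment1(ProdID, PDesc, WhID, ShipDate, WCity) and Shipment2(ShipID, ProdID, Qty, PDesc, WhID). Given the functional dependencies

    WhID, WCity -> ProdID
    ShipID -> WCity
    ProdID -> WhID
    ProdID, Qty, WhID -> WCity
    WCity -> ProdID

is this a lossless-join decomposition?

Common attributes: Shipment1 ∩ Shipment2 = {ProdID, PDesc, WhID}.
No dependency enlarges {ProdID, PDesc, WhID}, so (ProdID, PDesc, WhID)⁺ = {ProdID, PDesc, WhID}.
The closure contains neither all of Shipment1 = {ProdID, PDesc, WhID, ShipDate, WCity} nor all of Shipment2 = {ShipID, ProdID, Qty, PDesc, WhID}, so the common attributes are not a superkey of either fragment. The join is lossy.

No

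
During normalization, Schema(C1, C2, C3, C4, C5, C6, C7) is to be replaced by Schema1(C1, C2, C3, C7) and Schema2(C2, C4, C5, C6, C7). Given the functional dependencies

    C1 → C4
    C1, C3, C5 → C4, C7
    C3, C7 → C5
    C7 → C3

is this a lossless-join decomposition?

Common attributes: Schema1 ∩ Schema2 = {C2, C7}.
Closure of {C2, C7}: C7 → C3 applies, adding C3; C3, C7 → C5 applies, adding C5. So (C2, C7)⁺ = {C2, C3, C5, C7}.
The closure contains neither all of Schema1 = {C1, C2, C3, C7} nor all of Schema2 = {C2, C4, C5, C6, C7}, so the common attributes are not a superkey of either fragment. The join is lossy.

No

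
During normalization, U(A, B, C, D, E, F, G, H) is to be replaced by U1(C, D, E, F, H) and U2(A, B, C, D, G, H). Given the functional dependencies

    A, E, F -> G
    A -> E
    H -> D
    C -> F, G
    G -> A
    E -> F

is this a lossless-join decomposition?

Yes

Common attributes: U1 ∩ U2 = {C, D, H}.
Closure of {C, D, H}: C → F, G applies, adding F, G; G → A applies, adding A; A → E applies, adding E. So (C, D, H)⁺ = {A, C, D, E, F, G, H}.
This closure contains every attribute of U1, so U1 ∩ U2 → U1. The join is lossless.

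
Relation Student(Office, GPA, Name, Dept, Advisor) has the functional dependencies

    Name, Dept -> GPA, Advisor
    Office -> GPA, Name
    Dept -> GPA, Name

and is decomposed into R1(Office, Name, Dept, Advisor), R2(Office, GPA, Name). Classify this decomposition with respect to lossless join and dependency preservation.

Lossless test: (Office, Name)⁺ = {Office, GPA, Name}, which contains all of one fragment — lossless.
Dependency preservation: the restricted closure of {Name, Dept} across the fragments never reaches {GPA, Advisor}, so Name, Dept → GPA, Advisor cannot be enforced without a join — not preserved.

lossless but not dependency-preserving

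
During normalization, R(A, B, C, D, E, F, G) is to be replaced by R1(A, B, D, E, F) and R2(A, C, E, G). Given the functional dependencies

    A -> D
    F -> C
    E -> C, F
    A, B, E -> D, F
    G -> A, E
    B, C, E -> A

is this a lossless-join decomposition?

No

Common attributes: R1 ∩ R2 = {A, E}.
Closure of {A, E}: A → D applies, adding D; E → C, F applies, adding C, F. So (A, E)⁺ = {A, C, D, E, F}.
The closure contains neither all of R1 = {A, B, D, E, F} nor all of R2 = {A, C, E, G}, so the common attributes are not a superkey of either fragment. The join is lossy.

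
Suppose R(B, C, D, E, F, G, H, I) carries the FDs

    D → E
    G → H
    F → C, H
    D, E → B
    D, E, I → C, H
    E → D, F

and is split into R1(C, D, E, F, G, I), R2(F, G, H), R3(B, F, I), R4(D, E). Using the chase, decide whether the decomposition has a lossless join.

No

Chase test. Columns are B, C, D, E, F, G, H, I; row i has aⱼ where attribute j ∈ Ri, else bᵢⱼ.
Initial tableau (one row per fragment):
  row 1: b11 a2 a3 a4 a5 a6 b17 a8
  row 2: b21 b22 b23 b24 a5 a6 a7 b28
  row 3: a1 b32 b33 b34 a5 b36 b37 a8
  row 4: b41 b42 a3 a4 b45 b46 b47 b48
Rows 1 and 2 agree on G; apply G→H and equate their H entries.
Rows 1 and 2 agree on F; apply F→C, H and equate their C, H entries.
Rows 1 and 3 agree on F; apply F→C, H and equate their C, H entries.
Rows 1 and 4 agree on D, E; apply D, E→B and equate their B entries.
Rows 1 and 4 agree on E; apply E→D, F and equate their D, F entries.
Rows 1 and 4 agree on F; apply F→C, H and equate their C, H entries.
No row becomes fully distinguished — the join is lossy.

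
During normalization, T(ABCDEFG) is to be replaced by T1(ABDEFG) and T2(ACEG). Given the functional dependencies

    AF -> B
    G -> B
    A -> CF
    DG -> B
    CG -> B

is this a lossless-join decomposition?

Yes

Common attributes: T1 ∩ T2 = {AEG}.
Closure of {AEG}: G → B applies, adding B; A → CF applies, adding CF. So (AEG)⁺ = {ABCEFG}.
This closure contains every attribute of T2, so T1 ∩ T2 → T2. The join is lossless.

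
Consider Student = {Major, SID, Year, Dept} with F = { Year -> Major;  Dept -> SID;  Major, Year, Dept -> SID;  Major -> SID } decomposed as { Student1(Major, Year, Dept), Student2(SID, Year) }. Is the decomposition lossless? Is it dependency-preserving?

lossless but not dependency-preserving

Lossless test: (Year)⁺ = {Major, SID, Year}, which contains all of one fragment — lossless.
Dependency preservation: the restricted closure of {Dept} across the fragments never reaches {SID}, so Dept → SID cannot be enforced without a join — not preserved.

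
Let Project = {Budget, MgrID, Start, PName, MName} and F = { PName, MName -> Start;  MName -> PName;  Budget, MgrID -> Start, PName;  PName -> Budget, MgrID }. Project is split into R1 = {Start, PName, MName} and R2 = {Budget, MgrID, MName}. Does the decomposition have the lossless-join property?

Common attributes: R1 ∩ R2 = {MName}.
Closure of {MName}: MName → PName applies, adding PName; PName → Budget, MgrID applies, adding Budget, MgrID; PName, MName → Start applies, adding Start. So (MName)⁺ = {Budget, MgrID, Start, PName, MName}.
This closure contains every attribute of R1, so R1 ∩ R2 → R1. The join is lossless.

Yes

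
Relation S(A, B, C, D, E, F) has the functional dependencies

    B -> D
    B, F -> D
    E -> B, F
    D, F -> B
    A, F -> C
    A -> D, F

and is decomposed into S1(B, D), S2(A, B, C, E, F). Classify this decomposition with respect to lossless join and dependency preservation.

Lossless test: (B)⁺ = {B, D}, which contains all of one fragment — lossless.
Dependency preservation: the restricted closure of {D, F} across the fragments never reaches {B}, so D, F → B cannot be enforced without a join — not preserved.

lossless but not dependency-preserving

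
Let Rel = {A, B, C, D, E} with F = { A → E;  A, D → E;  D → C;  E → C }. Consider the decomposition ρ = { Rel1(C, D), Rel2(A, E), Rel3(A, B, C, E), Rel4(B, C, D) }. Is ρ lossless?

Chase test. Columns are A, B, C, D, E; row i has aⱼ where attribute j ∈ Reli, else bᵢⱼ.
Initial tableau (one row per fragment):
  row 1: b11 b12 a3 a4 b15
  row 2: a1 b22 b23 b24 a5
  row 3: a1 a2 a3 b34 a5
  row 4: b41 a2 a3 a4 b45
Rows 2 and 3 agree on E; apply E→C and equate their C entries.
No row becomes fully distinguished — the join is lossy.

No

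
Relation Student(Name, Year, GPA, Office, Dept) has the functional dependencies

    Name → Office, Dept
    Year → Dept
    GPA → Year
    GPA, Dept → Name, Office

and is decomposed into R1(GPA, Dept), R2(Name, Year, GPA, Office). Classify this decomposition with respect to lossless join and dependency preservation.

lossless but not dependency-preserving

Lossless test: (GPA)⁺ = {Name, Year, GPA, Office, Dept}, which contains all of one fragment — lossless.
Dependency preservation: the restricted closure of {Name} across the fragments never reaches {Office, Dept}, so Name → Office, Dept cannot be enforced without a join — not preserved.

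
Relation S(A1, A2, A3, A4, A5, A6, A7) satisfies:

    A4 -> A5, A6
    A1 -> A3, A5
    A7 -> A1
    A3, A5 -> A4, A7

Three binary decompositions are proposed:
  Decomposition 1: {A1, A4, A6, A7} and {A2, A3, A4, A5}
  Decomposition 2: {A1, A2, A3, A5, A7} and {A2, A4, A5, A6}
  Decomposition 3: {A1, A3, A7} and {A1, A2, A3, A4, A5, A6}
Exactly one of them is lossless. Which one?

Decomposition 1: common = {A4}, closure = {A4, A5, A6} → lossy.
Decomposition 2: common = {A2, A5}, closure = {A2, A5} → lossy.
Decomposition 3: common = {A1, A3}, closure = {A1, A3, A4, A5, A6, A7} → lossless.

Decomposition 3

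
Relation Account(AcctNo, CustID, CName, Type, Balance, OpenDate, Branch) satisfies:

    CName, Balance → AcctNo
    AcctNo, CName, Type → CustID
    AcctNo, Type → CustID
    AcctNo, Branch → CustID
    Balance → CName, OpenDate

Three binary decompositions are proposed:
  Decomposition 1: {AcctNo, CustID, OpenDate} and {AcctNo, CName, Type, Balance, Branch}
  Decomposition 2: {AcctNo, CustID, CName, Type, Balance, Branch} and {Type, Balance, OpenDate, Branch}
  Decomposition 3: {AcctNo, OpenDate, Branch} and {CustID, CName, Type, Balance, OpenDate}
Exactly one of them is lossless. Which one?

Decomposition 2

Decomposition 1: common = {AcctNo}, closure = {AcctNo} → lossy.
Decomposition 2: common = {Type, Balance, Branch}, closure = {AcctNo, CustID, CName, Type, Balance, OpenDate, Branch} → lossless.
Decomposition 3: common = {OpenDate}, closure = {OpenDate} → lossy.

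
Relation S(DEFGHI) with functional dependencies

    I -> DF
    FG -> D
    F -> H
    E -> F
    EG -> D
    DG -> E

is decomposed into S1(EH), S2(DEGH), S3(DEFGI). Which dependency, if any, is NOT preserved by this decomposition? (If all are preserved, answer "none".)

F -> H

Check F → H: no single fragment contains all of {FH}, and the restricted closure of {F} across the fragments never reaches {H}.
I → DF is preserved.
FG → D is preserved.
E → F is preserved.
EG → D is preserved.
DG → E is preserved.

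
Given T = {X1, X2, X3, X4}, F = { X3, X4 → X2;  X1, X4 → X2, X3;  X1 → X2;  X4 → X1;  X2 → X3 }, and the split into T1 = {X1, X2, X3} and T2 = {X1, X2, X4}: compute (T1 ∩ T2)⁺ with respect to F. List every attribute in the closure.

X1, X2, X3

T1 ∩ T2 = {X1, X2}.
X2 → X3 applies, adding X3
Closure: {X1, X2, X3}.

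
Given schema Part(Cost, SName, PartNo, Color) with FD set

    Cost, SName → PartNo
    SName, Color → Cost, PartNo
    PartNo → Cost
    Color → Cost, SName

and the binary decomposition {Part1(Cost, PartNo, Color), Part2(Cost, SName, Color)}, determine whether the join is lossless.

Yes

Common attributes: Part1 ∩ Part2 = {Cost, Color}.
Closure of {Cost, Color}: Color → Cost, SName applies, adding SName; Cost, SName → PartNo applies, adding PartNo. So (Cost, Color)⁺ = {Cost, SName, PartNo, Color}.
This closure contains every attribute of Part1, so Part1 ∩ Part2 → Part1. The join is lossless.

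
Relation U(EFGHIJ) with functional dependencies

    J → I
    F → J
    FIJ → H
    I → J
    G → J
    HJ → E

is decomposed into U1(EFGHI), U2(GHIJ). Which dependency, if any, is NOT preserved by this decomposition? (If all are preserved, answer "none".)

J → I lies within U2.
F → J: restricted closure across fragments reaches J.
FIJ → H: restricted closure across fragments reaches H.
I → J lies within U2.
G → J lies within U2.
HJ → E: restricted closure across fragments reaches E.
Every dependency is enforceable on the fragments, so the decomposition is dependency-preserving.

none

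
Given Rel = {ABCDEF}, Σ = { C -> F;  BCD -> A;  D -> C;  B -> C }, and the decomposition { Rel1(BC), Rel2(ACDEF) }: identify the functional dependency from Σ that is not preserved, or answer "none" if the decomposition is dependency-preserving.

BCD -> A

Check BCD → A: no single fragment contains all of {ABCD}, and the restricted closure of {BCD} across the fragments never reaches {A}.
C → F is preserved.
D → C is preserved.
B → C is preserved.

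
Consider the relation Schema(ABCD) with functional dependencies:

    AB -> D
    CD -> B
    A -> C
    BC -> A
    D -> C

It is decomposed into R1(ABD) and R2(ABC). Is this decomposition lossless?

Common attributes: R1 ∩ R2 = {AB}.
Closure of {AB}: AB → D applies, adding D; A → C applies, adding C. So (AB)⁺ = {ABCD}.
This closure contains every attribute of R1, so R1 ∩ R2 → R1. The join is lossless.

Yes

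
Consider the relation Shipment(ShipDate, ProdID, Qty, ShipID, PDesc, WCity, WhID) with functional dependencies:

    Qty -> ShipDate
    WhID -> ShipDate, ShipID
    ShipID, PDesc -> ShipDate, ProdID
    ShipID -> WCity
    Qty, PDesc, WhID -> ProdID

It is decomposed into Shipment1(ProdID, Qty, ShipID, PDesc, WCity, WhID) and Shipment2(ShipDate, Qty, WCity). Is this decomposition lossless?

Common attributes: Shipment1 ∩ Shipment2 = {Qty, WCity}.
Closure of {Qty, WCity}: Qty → ShipDate applies, adding ShipDate. So (Qty, WCity)⁺ = {ShipDate, Qty, WCity}.
This closure contains every attribute of Shipment2, so Shipment1 ∩ Shipment2 → Shipment2. The join is lossless.

Yes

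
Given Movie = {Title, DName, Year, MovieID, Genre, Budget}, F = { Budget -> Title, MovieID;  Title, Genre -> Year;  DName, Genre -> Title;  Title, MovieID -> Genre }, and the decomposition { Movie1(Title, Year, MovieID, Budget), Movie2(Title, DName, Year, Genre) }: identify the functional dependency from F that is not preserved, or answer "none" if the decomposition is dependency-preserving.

Check Title, MovieID → Genre: no single fragment contains all of {Title, MovieID, Genre}, and the restricted closure of {Title, MovieID} across the fragments never reaches {Genre}.
Budget → Title, MovieID is preserved.
Title, Genre → Year is preserved.
DName, Genre → Title is preserved.

Title, MovieID -> Genre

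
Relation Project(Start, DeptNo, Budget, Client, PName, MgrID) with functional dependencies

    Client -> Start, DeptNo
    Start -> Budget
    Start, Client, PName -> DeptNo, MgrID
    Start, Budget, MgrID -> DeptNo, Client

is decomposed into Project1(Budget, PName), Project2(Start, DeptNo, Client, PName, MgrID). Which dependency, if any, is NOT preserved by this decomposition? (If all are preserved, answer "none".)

Start -> Budget

Check Start → Budget: no single fragment contains all of {Start, Budget}, and the restricted closure of {Start} across the fragments never reaches {Budget}.
Client → Start, DeptNo is preserved.
Start, Client, PName → DeptNo, MgrID is preserved.
Start, Budget, MgrID → DeptNo, Client is preserved.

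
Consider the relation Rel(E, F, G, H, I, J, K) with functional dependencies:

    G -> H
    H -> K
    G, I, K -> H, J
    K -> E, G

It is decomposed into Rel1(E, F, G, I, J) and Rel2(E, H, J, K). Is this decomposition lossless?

Common attributes: Rel1 ∩ Rel2 = {E, J}.
No dependency enlarges {E, J}, so (E, J)⁺ = {E, J}.
The closure contains neither all of Rel1 = {E, F, G, I, J} nor all of Rel2 = {E, H, J, K}, so the common attributes are not a superkey of either fragment. The join is lossy.

No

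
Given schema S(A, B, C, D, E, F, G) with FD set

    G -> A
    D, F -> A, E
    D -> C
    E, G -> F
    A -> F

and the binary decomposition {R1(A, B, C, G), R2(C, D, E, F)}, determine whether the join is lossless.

No

Common attributes: R1 ∩ R2 = {C}.
No dependency enlarges {C}, so (C)⁺ = {C}.
The closure contains neither all of R1 = {A, B, C, G} nor all of R2 = {C, D, E, F}, so the common attributes are not a superkey of either fragment. The join is lossy.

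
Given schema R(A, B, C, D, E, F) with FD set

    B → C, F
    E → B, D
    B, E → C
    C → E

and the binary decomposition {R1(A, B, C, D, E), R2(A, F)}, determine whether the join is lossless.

Common attributes: R1 ∩ R2 = {A}.
No dependency enlarges {A}, so (A)⁺ = {A}.
The closure contains neither all of R1 = {A, B, C, D, E} nor all of R2 = {A, F}, so the common attributes are not a superkey of either fragment. The join is lossy.

No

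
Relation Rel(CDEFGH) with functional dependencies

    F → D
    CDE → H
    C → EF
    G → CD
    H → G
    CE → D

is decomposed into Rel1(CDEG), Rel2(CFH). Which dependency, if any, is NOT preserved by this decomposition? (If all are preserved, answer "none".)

F → D

Check F → D: no single fragment contains all of {DF}, and the restricted closure of {F} across the fragments never reaches {D}.
CDE → H is preserved.
C → EF is preserved.
G → CD is preserved.
H → G is preserved.
CE → D is preserved.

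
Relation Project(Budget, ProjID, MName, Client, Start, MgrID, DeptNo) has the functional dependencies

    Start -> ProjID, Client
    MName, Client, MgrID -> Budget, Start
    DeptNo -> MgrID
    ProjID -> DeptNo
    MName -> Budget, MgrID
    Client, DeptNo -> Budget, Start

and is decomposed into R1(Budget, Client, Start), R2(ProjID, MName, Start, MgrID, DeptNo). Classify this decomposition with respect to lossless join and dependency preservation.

lossless but not dependency-preserving

Lossless test: (Start)⁺ = {Budget, ProjID, Client, Start, MgrID, DeptNo}, which contains all of one fragment — lossless.
Dependency preservation: the restricted closure of {MName, Client, MgrID} across the fragments never reaches {Budget, Start}, so MName, Client, MgrID → Budget, Start cannot be enforced without a join — not preserved.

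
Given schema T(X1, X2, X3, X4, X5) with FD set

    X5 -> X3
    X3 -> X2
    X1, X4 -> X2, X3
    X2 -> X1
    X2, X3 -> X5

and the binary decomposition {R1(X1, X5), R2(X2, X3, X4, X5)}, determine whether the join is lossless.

Yes

Common attributes: R1 ∩ R2 = {X5}.
Closure of {X5}: X5 → X3 applies, adding X3; X3 → X2 applies, adding X2; X2 → X1 applies, adding X1. So (X5)⁺ = {X1, X2, X3, X5}.
This closure contains every attribute of R1, so R1 ∩ R2 → R1. The join is lossless.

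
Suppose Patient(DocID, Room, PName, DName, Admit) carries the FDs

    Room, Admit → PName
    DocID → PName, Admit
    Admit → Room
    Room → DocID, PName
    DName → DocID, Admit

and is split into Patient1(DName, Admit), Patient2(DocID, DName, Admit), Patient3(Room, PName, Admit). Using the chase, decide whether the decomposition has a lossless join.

Chase test. Columns are DocID, Room, PName, DName, Admit; row i has aⱼ where attribute j ∈ Patienti, else bᵢⱼ.
Initial tableau (one row per fragment):
  row 1: b11 b12 b13 a4 a5
  row 2: a1 b22 b23 a4 a5
  row 3: b31 a2 a3 b34 a5
Rows 1 and 2 agree on Admit; apply Admit→Room and equate their Room entries.
Rows 1 and 3 agree on Admit; apply Admit→Room and equate their Room entries.
Rows 1 and 2 agree on Room; apply Room→DocID, PName and equate their DocID, PName entries.
Rows 1 and 3 agree on Room; apply Room→DocID, PName and equate their DocID, PName entries.
Row 1 is now all distinguished symbols — the join is lossless.

Yes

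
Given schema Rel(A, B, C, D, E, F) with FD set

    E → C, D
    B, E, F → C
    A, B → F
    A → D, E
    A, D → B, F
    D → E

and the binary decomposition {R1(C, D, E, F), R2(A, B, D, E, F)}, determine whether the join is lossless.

Yes

Common attributes: R1 ∩ R2 = {D, E, F}.
Closure of {D, E, F}: E → C, D applies, adding C. So (D, E, F)⁺ = {C, D, E, F}.
This closure contains every attribute of R1, so R1 ∩ R2 → R1. The join is lossless.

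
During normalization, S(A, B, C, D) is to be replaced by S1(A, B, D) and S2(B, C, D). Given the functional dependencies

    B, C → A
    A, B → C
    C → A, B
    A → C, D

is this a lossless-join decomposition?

Common attributes: S1 ∩ S2 = {B, D}.
No dependency enlarges {B, D}, so (B, D)⁺ = {B, D}.
The closure contains neither all of S1 = {A, B, D} nor all of S2 = {B, C, D}, so the common attributes are not a superkey of either fragment. The join is lossy.

No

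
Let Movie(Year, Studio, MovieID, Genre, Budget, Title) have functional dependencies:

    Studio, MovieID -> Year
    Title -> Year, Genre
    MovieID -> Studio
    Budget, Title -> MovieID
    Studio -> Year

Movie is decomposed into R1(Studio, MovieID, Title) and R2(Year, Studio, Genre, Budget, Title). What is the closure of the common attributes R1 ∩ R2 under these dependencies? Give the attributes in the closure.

R1 ∩ R2 = {Studio, Title}.
Title → Year, Genre applies, adding Year, Genre
Closure: {Year, Studio, Genre, Title}.

Year, Studio, Genre, Title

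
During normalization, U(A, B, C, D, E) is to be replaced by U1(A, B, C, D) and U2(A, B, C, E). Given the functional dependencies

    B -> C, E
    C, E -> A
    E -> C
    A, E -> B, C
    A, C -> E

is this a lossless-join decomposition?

Yes

Common attributes: U1 ∩ U2 = {A, B, C}.
Closure of {A, B, C}: B → C, E applies, adding E. So (A, B, C)⁺ = {A, B, C, E}.
This closure contains every attribute of U2, so U1 ∩ U2 → U2. The join is lossless.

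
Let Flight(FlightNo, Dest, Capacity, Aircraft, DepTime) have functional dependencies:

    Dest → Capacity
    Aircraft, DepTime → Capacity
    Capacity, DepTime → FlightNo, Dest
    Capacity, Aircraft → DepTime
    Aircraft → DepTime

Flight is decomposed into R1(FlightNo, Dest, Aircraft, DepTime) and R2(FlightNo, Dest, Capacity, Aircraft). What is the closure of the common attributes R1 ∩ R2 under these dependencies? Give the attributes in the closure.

R1 ∩ R2 = {FlightNo, Dest, Aircraft}.
Dest → Capacity applies, adding Capacity
Capacity, Aircraft → DepTime applies, adding DepTime
Closure: {FlightNo, Dest, Capacity, Aircraft, DepTime}.

FlightNo, Dest, Capacity, Aircraft, DepTime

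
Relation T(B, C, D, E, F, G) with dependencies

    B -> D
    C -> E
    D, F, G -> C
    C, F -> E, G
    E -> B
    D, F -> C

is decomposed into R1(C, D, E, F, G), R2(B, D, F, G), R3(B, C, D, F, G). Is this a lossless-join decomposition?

Yes

Chase test. Columns are B, C, D, E, F, G; row i has aⱼ where attribute j ∈ Ri, else bᵢⱼ.
Initial tableau (one row per fragment):
  row 1: b11 a2 a3 a4 a5 a6
  row 2: a1 b22 a3 b24 a5 a6
  row 3: a1 a2 a3 b34 a5 a6
Rows 1 and 3 agree on C; apply C→E and equate their E entries.
Rows 1 and 2 agree on D, F, G; apply D, F, G→C and equate their C entries.
Rows 1 and 2 agree on C, F; apply C, F→E, G and equate their E, G entries.
Rows 1 and 2 agree on E; apply E→B and equate their B entries.
Row 1 is now all distinguished symbols — the join is lossless.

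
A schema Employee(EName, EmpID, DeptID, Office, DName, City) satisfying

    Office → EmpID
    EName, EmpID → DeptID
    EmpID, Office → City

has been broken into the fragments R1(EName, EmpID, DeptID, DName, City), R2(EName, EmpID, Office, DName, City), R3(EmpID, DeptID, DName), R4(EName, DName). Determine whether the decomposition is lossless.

Yes

Chase test. Columns are EName, EmpID, DeptID, Office, DName, City; row i has aⱼ where attribute j ∈ Ri, else bᵢⱼ.
Initial tableau (one row per fragment):
  row 1: a1 a2 a3 b14 a5 a6
  row 2: a1 a2 b23 a4 a5 a6
  row 3: b31 a2 a3 b34 a5 b36
  row 4: a1 b42 b43 b44 a5 b46
Rows 1 and 2 agree on EName, EmpID; apply EName, EmpID→DeptID and equate their DeptID entries.
Row 2 is now all distinguished symbols — the join is lossless.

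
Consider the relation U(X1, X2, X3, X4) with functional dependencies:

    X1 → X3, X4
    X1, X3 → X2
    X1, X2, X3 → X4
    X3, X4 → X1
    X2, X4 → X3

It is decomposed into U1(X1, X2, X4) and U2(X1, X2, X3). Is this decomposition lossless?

Common attributes: U1 ∩ U2 = {X1, X2}.
Closure of {X1, X2}: X1 → X3, X4 applies, adding X3, X4. So (X1, X2)⁺ = {X1, X2, X3, X4}.
This closure contains every attribute of U1, so U1 ∩ U2 → U1. The join is lossless.

Yes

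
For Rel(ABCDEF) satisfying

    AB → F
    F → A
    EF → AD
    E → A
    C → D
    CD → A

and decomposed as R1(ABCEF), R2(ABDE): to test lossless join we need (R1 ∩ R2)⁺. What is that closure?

ABDEF

R1 ∩ R2 = {ABE}.
AB → F applies, adding F
EF → AD applies, adding D
Closure: {ABDEF}.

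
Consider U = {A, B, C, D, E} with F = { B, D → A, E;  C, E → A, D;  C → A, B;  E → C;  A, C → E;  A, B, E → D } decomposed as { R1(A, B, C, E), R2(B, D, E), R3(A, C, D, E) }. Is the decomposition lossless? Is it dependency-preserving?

Lossless test (chase): Rows 1 and 3 agree on C, E; apply C, E→A, D and equate their A, D entries. Rows 1 and 3 agree on C; apply C→A, B and equate their A, B entries. Rows 1 and 2 agree on E; apply E→C and equate their C entries. Rows 1 and 2 agree on B, D; apply B, D→A, E and equate their A, E entries. Row 1 is now all distinguished symbols — the join is lossless.
Dependency preservation: B, D → A, E; A, B, E → D are not contained in any single fragment, but the restricted closure of each left-hand side across the fragments still reaches the right-hand side; the remaining FDs each lie inside some fragment. All dependencies are preserved.

lossless and dependency-preserving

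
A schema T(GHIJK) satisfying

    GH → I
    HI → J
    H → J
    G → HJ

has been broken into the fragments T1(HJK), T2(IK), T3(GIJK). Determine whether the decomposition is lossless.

Chase test. Columns are GHIJK; row i has aⱼ where attribute j ∈ Ti, else bᵢⱼ.
Initial tableau (one row per fragment):
  row 1: b11 a2 b13 a4 a5
  row 2: b21 b22 a3 b24 a5
  row 3: a1 b32 a3 a4 a5
No row becomes fully distinguished — the join is lossy.

No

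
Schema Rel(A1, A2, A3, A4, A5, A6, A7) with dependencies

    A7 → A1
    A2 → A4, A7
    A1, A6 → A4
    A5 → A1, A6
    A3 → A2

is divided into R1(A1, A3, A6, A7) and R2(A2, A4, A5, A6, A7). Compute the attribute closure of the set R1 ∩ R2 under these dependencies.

A1, A4, A6, A7

R1 ∩ R2 = {A6, A7}.
A7 → A1 applies, adding A1
A1, A6 → A4 applies, adding A4
Closure: {A1, A4, A6, A7}.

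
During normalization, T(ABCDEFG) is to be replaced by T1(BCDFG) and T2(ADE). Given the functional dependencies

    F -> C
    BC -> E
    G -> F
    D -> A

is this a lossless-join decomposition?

Common attributes: T1 ∩ T2 = {D}.
Closure of {D}: D → A applies, adding A. So (D)⁺ = {AD}.
The closure contains neither all of T1 = {BCDFG} nor all of T2 = {ADE}, so the common attributes are not a superkey of either fragment. The join is lossy.

No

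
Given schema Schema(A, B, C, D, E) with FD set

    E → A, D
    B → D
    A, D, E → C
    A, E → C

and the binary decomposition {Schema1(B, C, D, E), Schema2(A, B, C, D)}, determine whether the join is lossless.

No

Common attributes: Schema1 ∩ Schema2 = {B, C, D}.
No dependency enlarges {B, C, D}, so (B, C, D)⁺ = {B, C, D}.
The closure contains neither all of Schema1 = {B, C, D, E} nor all of Schema2 = {A, B, C, D}, so the common attributes are not a superkey of either fragment. The join is lossy.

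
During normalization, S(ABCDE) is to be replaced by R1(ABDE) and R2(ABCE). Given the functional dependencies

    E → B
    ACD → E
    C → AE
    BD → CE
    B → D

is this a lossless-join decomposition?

Common attributes: R1 ∩ R2 = {ABE}.
Closure of {ABE}: B → D applies, adding D; BD → CE applies, adding C. So (ABE)⁺ = {ABCDE}.
This closure contains every attribute of R1, so R1 ∩ R2 → R1. The join is lossless.

Yes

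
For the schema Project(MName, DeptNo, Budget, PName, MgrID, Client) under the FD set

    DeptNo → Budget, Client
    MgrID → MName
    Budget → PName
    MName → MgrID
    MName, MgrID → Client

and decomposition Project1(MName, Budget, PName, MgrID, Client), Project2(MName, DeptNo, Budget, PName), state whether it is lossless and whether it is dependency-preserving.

Lossless test: (MName, Budget, PName)⁺ = {MName, Budget, PName, MgrID, Client}, which contains all of one fragment — lossless.
Dependency preservation: the restricted closure of {DeptNo} across the fragments never reaches {Budget, Client}, so DeptNo → Budget, Client cannot be enforced without a join — not preserved.

lossless but not dependency-preserving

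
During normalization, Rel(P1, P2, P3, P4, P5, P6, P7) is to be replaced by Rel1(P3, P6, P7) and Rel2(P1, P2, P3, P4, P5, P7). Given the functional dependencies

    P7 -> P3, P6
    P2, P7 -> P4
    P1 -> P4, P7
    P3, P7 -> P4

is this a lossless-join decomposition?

Common attributes: Rel1 ∩ Rel2 = {P3, P7}.
Closure of {P3, P7}: P7 → P3, P6 applies, adding P6; P3, P7 → P4 applies, adding P4. So (P3, P7)⁺ = {P3, P4, P6, P7}.
This closure contains every attribute of Rel1, so Rel1 ∩ Rel2 → Rel1. The join is lossless.

Yes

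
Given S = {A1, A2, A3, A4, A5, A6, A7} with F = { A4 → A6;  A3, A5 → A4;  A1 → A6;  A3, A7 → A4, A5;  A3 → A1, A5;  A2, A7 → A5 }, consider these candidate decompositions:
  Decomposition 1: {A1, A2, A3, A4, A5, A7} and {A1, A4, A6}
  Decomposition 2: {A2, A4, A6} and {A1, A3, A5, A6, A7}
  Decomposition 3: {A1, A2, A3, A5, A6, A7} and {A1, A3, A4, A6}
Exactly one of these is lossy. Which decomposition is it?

Decomposition 2

Decomposition 1: common = {A1, A4}, closure = {A1, A4, A6} → lossless.
Decomposition 2: common = {A6}, closure = {A6} → lossy.
Decomposition 3: common = {A1, A3, A6}, closure = {A1, A3, A4, A5, A6} → lossless.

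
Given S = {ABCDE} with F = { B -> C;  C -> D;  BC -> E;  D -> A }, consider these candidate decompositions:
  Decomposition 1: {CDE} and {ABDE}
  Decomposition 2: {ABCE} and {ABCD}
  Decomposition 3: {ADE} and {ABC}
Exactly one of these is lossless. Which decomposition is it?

Decomposition 2

Decomposition 1: common = {DE}, closure = {ADE} → lossy.
Decomposition 2: common = {ABC}, closure = {ABCDE} → lossless.
Decomposition 3: common = {A}, closure = {A} → lossy.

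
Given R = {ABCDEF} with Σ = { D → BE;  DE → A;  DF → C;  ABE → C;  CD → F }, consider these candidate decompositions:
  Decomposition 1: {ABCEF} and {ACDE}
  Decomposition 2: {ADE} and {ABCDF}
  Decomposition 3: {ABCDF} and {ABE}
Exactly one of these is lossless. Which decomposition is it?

Decomposition 2

Decomposition 1: common = {ACE}, closure = {ACE} → lossy.
Decomposition 2: common = {AD}, closure = {ABCDEF} → lossless.
Decomposition 3: common = {AB}, closure = {AB} → lossy.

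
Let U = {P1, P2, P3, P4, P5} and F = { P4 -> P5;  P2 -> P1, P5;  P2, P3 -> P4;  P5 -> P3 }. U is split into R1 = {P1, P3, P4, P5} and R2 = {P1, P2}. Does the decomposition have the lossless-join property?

No

Common attributes: R1 ∩ R2 = {P1}.
No dependency enlarges {P1}, so (P1)⁺ = {P1}.
The closure contains neither all of R1 = {P1, P3, P4, P5} nor all of R2 = {P1, P2}, so the common attributes are not a superkey of either fragment. The join is lossy.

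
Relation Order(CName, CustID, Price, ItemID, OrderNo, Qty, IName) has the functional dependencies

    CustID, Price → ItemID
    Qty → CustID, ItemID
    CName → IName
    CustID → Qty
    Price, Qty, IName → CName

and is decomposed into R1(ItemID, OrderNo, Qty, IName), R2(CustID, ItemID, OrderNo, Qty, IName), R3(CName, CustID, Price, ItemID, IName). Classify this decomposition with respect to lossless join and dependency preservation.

lossy but dependency-preserving

Lossless test (chase): Rows 1 and 2 agree on Qty; apply Qty→CustID, ItemID and equate their CustID, ItemID entries. Rows 1 and 3 agree on CustID; apply CustID→Qty and equate their Qty entries. No row becomes fully distinguished — the join is lossy.
Dependency preservation: Price, Qty, IName → CName is not contained in any single fragment, but the restricted closure of its left-hand side across the fragments still reaches the right-hand side; the remaining FDs each lie inside some fragment. All dependencies are preserved.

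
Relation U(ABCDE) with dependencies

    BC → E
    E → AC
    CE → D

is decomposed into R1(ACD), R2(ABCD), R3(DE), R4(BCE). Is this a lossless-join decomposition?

Chase test. Columns are ABCDE; row i has aⱼ where attribute j ∈ Ri, else bᵢⱼ.
Initial tableau (one row per fragment):
  row 1: a1 b12 a3 a4 b15
  row 2: a1 a2 a3 a4 b25
  row 3: b31 b32 b33 a4 a5
  row 4: b41 a2 a3 b44 a5
Rows 2 and 4 agree on BC; apply BC→E and equate their E entries.
Rows 2 and 3 agree on E; apply E→AC and equate their AC entries.
Rows 2 and 4 agree on E; apply E→AC and equate their AC entries.
Rows 2 and 4 agree on CE; apply CE→D and equate their D entries.
Row 2 is now all distinguished symbols — the join is lossless.

Yes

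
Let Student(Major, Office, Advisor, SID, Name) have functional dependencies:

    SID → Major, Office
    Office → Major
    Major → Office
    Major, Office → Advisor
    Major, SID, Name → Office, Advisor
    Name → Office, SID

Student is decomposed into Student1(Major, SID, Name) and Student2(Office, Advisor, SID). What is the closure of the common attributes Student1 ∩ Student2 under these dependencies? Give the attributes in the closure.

Student1 ∩ Student2 = {SID}.
SID → Major, Office applies, adding Major, Office
Major, Office → Advisor applies, adding Advisor
Closure: {Major, Office, Advisor, SID}.

Major, Office, Advisor, SID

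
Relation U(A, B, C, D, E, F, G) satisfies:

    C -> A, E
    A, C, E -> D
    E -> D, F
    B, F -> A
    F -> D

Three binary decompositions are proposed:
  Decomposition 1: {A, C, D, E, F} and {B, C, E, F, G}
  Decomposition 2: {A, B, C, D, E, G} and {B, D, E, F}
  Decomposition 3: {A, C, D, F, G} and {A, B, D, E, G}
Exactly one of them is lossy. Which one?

Decomposition 1: common = {C, E, F}, closure = {A, C, D, E, F} → lossless.
Decomposition 2: common = {B, D, E}, closure = {A, B, D, E, F} → lossless.
Decomposition 3: common = {A, D, G}, closure = {A, D, G} → lossy.

Decomposition 3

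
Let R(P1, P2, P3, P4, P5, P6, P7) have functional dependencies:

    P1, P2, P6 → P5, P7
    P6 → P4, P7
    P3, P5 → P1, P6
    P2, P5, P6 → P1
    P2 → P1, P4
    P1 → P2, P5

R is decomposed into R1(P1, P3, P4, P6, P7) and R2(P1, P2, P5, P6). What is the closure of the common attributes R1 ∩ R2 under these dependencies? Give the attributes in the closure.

P1, P2, P4, P5, P6, P7

R1 ∩ R2 = {P1, P6}.
P6 → P4, P7 applies, adding P4, P7
P1 → P2, P5 applies, adding P2, P5
Closure: {P1, P2, P4, P5, P6, P7}.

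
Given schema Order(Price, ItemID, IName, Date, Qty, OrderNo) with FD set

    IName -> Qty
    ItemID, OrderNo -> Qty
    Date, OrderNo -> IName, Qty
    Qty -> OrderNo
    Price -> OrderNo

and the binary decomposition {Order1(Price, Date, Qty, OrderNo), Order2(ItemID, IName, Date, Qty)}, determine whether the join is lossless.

Common attributes: Order1 ∩ Order2 = {Date, Qty}.
Closure of {Date, Qty}: Qty → OrderNo applies, adding OrderNo; Date, OrderNo → IName, Qty applies, adding IName. So (Date, Qty)⁺ = {IName, Date, Qty, OrderNo}.
The closure contains neither all of Order1 = {Price, Date, Qty, OrderNo} nor all of Order2 = {ItemID, IName, Date, Qty}, so the common attributes are not a superkey of either fragment. The join is lossy.

No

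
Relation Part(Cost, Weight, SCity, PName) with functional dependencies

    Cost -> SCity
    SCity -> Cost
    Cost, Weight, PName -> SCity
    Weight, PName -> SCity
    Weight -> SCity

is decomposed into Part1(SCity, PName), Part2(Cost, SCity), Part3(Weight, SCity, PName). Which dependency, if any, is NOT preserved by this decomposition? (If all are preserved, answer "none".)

none

Cost → SCity lies within Part2.
SCity → Cost lies within Part2.
Cost, Weight, PName → SCity: restricted closure across fragments reaches SCity.
Weight, PName → SCity lies within Part3.
Weight → SCity lies within Part3.
Every dependency is enforceable on the fragments, so the decomposition is dependency-preserving.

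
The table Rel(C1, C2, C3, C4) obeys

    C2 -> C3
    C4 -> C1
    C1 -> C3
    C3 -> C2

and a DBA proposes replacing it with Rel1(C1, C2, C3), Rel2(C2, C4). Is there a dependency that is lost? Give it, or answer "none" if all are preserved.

C4 -> C1

Check C4 → C1: no single fragment contains all of {C1, C4}, and the restricted closure of {C4} across the fragments never reaches {C1}.
C2 → C3 is preserved.
C1 → C3 is preserved.
C3 → C2 is preserved.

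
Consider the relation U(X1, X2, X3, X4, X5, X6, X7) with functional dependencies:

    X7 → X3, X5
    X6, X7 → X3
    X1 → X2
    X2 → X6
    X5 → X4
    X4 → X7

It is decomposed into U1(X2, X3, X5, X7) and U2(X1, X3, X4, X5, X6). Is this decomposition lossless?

No

Common attributes: U1 ∩ U2 = {X3, X5}.
Closure of {X3, X5}: X5 → X4 applies, adding X4; X4 → X7 applies, adding X7. So (X3, X5)⁺ = {X3, X4, X5, X7}.
The closure contains neither all of U1 = {X2, X3, X5, X7} nor all of U2 = {X1, X3, X4, X5, X6}, so the common attributes are not a superkey of either fragment. The join is lossy.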